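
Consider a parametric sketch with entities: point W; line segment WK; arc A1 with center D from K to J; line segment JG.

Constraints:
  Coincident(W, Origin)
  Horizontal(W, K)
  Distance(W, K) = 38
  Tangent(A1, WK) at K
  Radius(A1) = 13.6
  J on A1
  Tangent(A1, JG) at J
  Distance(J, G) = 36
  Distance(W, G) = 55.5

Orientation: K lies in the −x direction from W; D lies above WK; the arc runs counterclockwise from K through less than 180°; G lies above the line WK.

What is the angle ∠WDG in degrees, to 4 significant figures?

89.45°

Checks: |DJ| = 13.60 ✓; ∠(DJ, JG) = 90.00° ✓; |JG| = 36.00 ✓; |WG| = 55.50 ✓.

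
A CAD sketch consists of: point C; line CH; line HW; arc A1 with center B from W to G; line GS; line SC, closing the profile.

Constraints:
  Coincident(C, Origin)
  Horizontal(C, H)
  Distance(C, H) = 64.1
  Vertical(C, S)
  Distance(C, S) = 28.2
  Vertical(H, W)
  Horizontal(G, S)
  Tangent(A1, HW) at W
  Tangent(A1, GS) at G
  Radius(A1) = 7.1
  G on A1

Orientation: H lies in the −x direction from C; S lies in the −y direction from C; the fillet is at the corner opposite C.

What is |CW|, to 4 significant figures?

67.48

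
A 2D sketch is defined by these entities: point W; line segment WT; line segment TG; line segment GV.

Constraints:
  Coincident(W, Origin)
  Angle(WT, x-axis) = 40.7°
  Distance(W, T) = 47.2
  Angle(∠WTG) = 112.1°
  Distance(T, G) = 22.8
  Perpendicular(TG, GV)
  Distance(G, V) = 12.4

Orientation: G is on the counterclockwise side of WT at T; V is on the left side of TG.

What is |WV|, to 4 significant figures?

51.25

∠WTG = 112.1°, so TG runs at 40.7° + (180° − 112.1°) = 108.6° from the x-axis; with |TG| = 22.8, G = T + 22.8·(cos 108.6°, sin 108.6°) = (28.51, 52.39). TG is perpendicular to GV; with |GV| = 12.4 on the left of TG, V = G + 12.4·(-0.9478, -0.3190) = (16.76, 48.43). Then |WV| = |V − W| = 51.25.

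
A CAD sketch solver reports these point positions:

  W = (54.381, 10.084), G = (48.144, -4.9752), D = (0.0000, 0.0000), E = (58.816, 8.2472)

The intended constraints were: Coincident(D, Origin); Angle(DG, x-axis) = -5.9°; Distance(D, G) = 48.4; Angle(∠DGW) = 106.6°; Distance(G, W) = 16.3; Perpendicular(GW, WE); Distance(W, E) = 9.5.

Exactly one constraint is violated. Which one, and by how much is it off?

Distance(W, E) = 9.5 — off by 4.70.

D = (0.00, 0.00) ✓; DG at -5.900° ✓; |DG| = 48.40 ✓; ∠DGW = 106.6° ✓; |GW| = 16.30 ✓; ∠(GW, WE) = 90.00° ✓; |WE| = 4.800 ✗.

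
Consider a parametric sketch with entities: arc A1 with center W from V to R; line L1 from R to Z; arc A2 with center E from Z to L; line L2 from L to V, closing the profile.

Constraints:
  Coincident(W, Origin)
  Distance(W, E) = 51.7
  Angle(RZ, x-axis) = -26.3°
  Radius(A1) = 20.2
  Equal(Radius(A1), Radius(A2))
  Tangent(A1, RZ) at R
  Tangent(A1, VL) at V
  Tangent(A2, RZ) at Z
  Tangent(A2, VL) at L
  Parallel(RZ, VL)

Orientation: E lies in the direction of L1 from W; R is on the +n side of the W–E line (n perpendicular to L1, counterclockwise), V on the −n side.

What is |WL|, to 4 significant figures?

55.51

The slot axis is L1's direction at -26.3°, so u = (cos -26.3°, sin -26.3°) = (0.8965, -0.4431) and n = (−sin -26.3°, cos -26.3°) = (0.4431, 0.8965). W is at the origin and E lies 51.7 along u from W, so E = 51.7·u = (46.35, -22.91). Tangency of A1 to both parallel lines with radius 20.2 puts R and V at W ± 20.2·n: R = (8.950, 18.11), V = (-8.950, -18.11). Equal radii place Z and L the same way about E: Z = E + 20.2·n = (55.30, -4.798), L = E − 20.2·n = (37.40, -41.02). Then |WL| = |L − W| = 55.51.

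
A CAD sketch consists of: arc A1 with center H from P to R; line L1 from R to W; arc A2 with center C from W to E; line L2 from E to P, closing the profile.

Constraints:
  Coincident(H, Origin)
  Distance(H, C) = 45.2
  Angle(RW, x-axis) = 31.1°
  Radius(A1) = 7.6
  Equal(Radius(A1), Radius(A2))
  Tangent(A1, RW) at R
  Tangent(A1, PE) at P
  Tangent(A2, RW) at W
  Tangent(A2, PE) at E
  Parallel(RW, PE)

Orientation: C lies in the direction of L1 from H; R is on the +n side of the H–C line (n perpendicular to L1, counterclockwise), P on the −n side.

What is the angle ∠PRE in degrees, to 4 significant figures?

71.41°

The slot axis is L1's direction at 31.1°, so u = (cos 31.1°, sin 31.1°) = (0.8563, 0.5165) and n = (−sin 31.1°, cos 31.1°) = (-0.5165, 0.8563). H is at the origin and C lies 45.2 along u from H, so C = 45.2·u = (38.70, 23.35). Tangency of A1 to both parallel lines with radius 7.6 puts R and P at H ± 7.6·n: R = (-3.926, 6.508), P = (3.926, -6.508). Equal radii place W and E the same way about C: W = C + 7.6·n = (34.78, 29.85), E = C − 7.6·n = (42.63, 16.84). Then cos ∠PRE = RP·RE / (|RP||RE|), giving 71.41°.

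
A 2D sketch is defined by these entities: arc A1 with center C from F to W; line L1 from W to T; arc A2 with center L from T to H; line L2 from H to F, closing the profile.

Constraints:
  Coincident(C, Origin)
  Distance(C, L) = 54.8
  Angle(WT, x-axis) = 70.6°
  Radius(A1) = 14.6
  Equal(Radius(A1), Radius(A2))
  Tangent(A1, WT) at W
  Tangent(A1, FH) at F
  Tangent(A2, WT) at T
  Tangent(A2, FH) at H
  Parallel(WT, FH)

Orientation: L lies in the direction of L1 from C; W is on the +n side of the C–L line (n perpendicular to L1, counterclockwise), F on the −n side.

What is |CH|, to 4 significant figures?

56.71

The slot axis is L1's direction at 70.6°, so u = (cos 70.6°, sin 70.6°) = (0.3322, 0.9432) and n = (−sin 70.6°, cos 70.6°) = (-0.9432, 0.3322). C is at the origin and L lies 54.8 along u from C, so L = 54.8·u = (18.20, 51.69). Tangency of A1 to both parallel lines with radius 14.6 puts W and F at C ± 14.6·n: W = (-13.77, 4.850), F = (13.77, -4.850). Equal radii place T and H the same way about L: T = L + 14.6·n = (4.431, 56.54), H = L − 14.6·n = (31.97, 46.84). Then |CH| = |H − C| = 56.71.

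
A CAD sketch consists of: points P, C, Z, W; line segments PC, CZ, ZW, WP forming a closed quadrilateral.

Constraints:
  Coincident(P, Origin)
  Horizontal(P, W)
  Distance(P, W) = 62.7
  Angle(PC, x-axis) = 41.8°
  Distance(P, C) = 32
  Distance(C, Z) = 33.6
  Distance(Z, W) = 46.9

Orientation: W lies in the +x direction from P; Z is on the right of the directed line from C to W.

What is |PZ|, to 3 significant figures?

20.8

Checks: |CZ| = 33.60 ✓; |ZW| = 46.90 ✓.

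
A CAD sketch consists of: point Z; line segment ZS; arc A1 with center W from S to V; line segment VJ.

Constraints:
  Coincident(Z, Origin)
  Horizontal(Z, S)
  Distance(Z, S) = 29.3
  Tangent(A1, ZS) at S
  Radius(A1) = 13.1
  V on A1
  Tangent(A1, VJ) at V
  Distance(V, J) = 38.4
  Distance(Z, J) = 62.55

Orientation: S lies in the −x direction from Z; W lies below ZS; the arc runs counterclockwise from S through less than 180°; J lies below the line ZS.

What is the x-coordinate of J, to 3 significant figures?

-32.3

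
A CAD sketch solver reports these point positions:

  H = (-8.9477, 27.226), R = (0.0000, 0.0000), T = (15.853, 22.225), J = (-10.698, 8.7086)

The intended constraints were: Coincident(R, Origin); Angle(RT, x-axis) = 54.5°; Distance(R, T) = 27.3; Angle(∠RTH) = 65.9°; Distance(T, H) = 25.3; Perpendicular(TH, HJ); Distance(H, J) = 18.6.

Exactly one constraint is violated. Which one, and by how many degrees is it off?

Perpendicular(TH, HJ) — off by 6.00°.

R = (0.00, 0.00) ✓; RT at 54.50° ✓; |RT| = 27.30 ✓; ∠RTH = 65.90° ✓; |TH| = 25.30 ✓; ∠(TH, HJ) = 96.00° ✗; |HJ| = 18.60 ✓.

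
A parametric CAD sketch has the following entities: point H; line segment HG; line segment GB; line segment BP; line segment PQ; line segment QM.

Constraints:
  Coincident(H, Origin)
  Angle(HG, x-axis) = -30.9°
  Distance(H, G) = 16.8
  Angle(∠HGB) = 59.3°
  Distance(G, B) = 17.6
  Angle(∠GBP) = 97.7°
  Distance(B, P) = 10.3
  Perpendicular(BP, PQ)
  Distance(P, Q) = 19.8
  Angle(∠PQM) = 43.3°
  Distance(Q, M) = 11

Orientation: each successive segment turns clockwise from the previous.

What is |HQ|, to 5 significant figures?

9.3539

∠GBP = 97.7° gives BP at 126.10° from the x-axis; with |BP| = 10.3, P = (-7.1350, -8.6762). The perpendicularity gives PQ at right angles to BP, so PQ runs at 36.100°; with |PQ| = 19.8, Q = (8.8632, 2.9899). Then |HQ| = |Q − H| = 9.3539.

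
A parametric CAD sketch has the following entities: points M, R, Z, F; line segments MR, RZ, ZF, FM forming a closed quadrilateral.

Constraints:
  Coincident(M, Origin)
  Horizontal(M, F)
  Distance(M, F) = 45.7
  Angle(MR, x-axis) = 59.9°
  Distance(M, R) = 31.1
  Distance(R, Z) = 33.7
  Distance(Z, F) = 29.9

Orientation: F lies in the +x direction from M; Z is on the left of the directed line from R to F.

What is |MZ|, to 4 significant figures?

57.45

M is at the origin; MF is horizontal with |MF| = 45.7 and F in +x, so F = (45.7, 0). MR runs at 59.9° with |MR| = 31.1, so R = (15.60, 26.91). Z is determined by |RZ| = 33.7 and |ZF| = 29.9 together: it lies at the intersection of circle(R, 33.7) and circle(F, 29.9). With |RF| = 40.37, the foot of the radical line on RF is 23.18 from R and the perpendicular offset is √(33.7² − 23.18²) = 24.46. Taking the left-of-RF solution: Z = (49.18, 29.70).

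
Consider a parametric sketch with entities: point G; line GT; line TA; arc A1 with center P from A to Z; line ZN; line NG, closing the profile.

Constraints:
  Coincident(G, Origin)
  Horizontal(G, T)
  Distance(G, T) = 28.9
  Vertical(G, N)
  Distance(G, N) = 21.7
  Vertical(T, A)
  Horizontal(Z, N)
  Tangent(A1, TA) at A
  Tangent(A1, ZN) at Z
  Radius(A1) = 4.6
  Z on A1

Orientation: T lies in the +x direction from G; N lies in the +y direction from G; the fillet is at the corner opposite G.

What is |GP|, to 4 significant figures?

29.71

G is at the origin; G and T share the same y with |GT| = 28.9 and T on the +x side, so T = (28.90, 0.000). GN is vertical with |GN| = 21.7 and N on the +y side, so N = (0.000, 21.70). The virtual corner opposite G is at (28.90, 21.70). Tangency of A1 to TA means the radius PA is perpendicular to TA and the tangent condition forces PZ to be normal to ZN, with radius 4.6, so the center P sits 4.6 in from both sides at P = (24.30, 17.10). Then |GP| = |P − G| = 29.71.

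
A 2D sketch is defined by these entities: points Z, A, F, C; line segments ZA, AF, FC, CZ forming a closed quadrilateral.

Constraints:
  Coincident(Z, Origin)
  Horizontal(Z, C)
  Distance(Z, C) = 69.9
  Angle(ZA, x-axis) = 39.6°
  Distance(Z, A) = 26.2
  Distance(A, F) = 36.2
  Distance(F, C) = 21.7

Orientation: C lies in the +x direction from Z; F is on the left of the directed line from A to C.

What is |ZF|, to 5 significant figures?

58.887

Z is at the origin; Z and C share the same y with |ZC| = 69.9 and C in +x, so C = (69.9, 0). ZA runs at 39.6° with |ZA| = 26.2, so A = (20.187, 16.701). F is determined by |AF| = 36.2 and |FC| = 21.7 together: it lies at the intersection of circle(A, 36.2) and circle(C, 21.7). With |AC| = 52.443, the foot of the radical line on AC is 34.226 from A and the perpendicular offset is √(36.2² − 34.226²) = 11.791. Taking the left-of-AC solution: F = (56.386, 16.979).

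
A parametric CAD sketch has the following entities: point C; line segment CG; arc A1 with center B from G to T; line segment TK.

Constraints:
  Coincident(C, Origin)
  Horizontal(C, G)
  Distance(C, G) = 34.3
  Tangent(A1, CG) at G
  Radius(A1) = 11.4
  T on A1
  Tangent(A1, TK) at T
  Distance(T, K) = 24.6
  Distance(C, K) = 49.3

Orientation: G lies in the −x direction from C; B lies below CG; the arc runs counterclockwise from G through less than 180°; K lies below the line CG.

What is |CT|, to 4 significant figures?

47.31

C is at the origin; CG is horizontal with |CG| = 34.3 and G on the −x side, so G = (-34.30, 0.000). The tangent condition forces BG to be normal to CG, so B = G + (0, -11.4) = (-34.30, -11.40). Since BT ⟂ TK (tangency), |BK| = √(11.4² + 24.6²) = 27.11 regardless of where T sits on A1. So K lies on both circle(C, 49.3) and circle(B, 27.11); the below-CG intersection is K = (-31.02, -38.31). T is the foot of the tangent from K: T = (-43.99, -17.41).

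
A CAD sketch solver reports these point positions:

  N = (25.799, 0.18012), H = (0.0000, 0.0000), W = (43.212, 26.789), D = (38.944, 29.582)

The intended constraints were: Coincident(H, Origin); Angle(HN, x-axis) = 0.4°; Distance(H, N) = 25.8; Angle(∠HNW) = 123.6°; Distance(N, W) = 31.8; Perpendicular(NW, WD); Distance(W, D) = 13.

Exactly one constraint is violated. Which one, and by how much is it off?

Distance(W, D) = 13 — off by 7.90.

H = (0.00, 0.00) ✓; HN at 0.4000° ✓; |HN| = 25.80 ✓; ∠HNW = 123.6° ✓; |NW| = 31.80 ✓; ∠(NW, WD) = 90.00° ✓; |WD| = 5.101 ✗.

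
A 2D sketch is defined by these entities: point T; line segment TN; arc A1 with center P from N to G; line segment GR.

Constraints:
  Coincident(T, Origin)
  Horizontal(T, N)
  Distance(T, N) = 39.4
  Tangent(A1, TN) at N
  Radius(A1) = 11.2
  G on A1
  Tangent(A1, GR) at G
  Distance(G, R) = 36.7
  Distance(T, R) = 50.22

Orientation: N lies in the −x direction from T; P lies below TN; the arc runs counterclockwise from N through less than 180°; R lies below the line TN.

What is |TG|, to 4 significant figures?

51.08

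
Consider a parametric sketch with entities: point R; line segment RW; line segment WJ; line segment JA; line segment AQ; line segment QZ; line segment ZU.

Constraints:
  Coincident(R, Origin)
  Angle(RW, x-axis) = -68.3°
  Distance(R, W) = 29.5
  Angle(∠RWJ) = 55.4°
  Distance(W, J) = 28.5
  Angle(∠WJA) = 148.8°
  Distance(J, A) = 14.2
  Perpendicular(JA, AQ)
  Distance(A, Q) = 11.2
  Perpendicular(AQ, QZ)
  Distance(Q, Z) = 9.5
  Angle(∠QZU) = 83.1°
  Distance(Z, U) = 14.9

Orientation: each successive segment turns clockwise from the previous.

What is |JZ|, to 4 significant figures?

12.15

R is at the origin; RW runs at -68.3° with length 29.5, so W = (10.91, -27.41). ∠RWJ = 55.4° gives WJ at 167.1° from the x-axis; with |WJ| = 28.5, J = (-16.87, -21.05). ∠WJA = 148.8° gives JA at 135.9° from the x-axis; with |JA| = 14.2, A = (-27.07, -11.16). JA ⟂ AQ, so AQ runs at 45.90°; with |AQ| = 11.2, Q = (-19.28, -3.122). The perpendicularity gives QZ at right angles to AQ, so QZ runs at -44.10°; with |QZ| = 9.5, Z = (-12.45, -9.733). Then |JZ| = |Z − J| = 12.15.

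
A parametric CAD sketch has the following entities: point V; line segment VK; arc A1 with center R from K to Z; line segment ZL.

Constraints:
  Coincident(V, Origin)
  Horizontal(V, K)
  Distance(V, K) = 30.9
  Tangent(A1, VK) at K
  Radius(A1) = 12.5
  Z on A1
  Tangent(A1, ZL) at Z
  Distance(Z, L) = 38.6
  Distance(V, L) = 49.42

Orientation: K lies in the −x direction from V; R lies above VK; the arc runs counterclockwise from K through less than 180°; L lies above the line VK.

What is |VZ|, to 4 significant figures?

21.21

V is at the origin; VK is horizontal with |VK| = 30.9 and K on the −x side, so K = (-30.90, 0.000). A1 meets VK tangentially, so RK is at right angles to VK, so R = K + (0, 12.5) = (-30.90, 12.50). Since RZ ⟂ ZL (tangency), |RL| = √(12.5² + 38.6²) = 40.57 regardless of where Z sits on A1. So L lies on both circle(V, 49.42) and circle(R, 40.57); the above-VK intersection is L = (-11.41, 48.09). Z is the foot of the tangent from L: Z = (-18.62, 10.16).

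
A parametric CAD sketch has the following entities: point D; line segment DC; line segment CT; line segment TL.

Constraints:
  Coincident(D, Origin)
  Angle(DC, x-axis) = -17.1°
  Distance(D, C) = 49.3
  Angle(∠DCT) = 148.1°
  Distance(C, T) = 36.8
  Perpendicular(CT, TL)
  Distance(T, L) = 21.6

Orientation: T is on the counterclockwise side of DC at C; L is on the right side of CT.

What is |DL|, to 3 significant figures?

92.0

D is at the origin; DC runs at -17.1° with length 49.3, so C = 49.3·(cos -17.1°, sin -17.1°) = (47.1, -14.5). ∠DCT = 148.1°, so CT runs at -17.1° + (180° − 148.1°) = 14.8° from the x-axis; with |CT| = 36.8, T = C + 36.8·(cos 14.8°, sin 14.8°) = (82.7, -5.10). CT is perpendicular to TL; with |TL| = 21.6 on the right of CT, L = T + 21.6·(0.255, -0.967) = (88.2, -26.0). Then |DL| = |L − D| = 92.0.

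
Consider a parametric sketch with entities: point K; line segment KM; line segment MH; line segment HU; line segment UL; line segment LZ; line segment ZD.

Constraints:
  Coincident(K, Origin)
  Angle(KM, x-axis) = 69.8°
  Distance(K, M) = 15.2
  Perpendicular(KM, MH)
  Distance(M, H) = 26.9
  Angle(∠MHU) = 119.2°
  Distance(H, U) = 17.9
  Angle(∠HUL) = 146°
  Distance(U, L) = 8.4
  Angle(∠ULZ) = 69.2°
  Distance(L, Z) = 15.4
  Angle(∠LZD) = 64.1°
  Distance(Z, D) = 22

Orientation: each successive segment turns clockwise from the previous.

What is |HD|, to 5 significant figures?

11.930

K is at the origin; KM runs at 69.8° with length 15.2, so M = (5.2485, 14.265). KM is perpendicular to MH, so MH runs at -20.200°; with |MH| = 26.9, H = (30.494, 4.9766). ∠MHU = 119.2° gives HU at -81.000° from the x-axis; with |HU| = 17.9, U = (33.294, -12.703). ∠HUL = 146.0° gives UL at -115.00° from the x-axis; with |UL| = 8.4, L = (29.744, -20.316). ∠ULZ = 69.2° gives LZ at 134.20° from the x-axis; with |LZ| = 15.4, Z = (19.008, -9.2756). ∠LZD = 64.1° gives ZD at 18.300° from the x-axis; with |ZD| = 22.0, D = (39.895, -2.3678). Then |HD| = |D − H| = 11.930.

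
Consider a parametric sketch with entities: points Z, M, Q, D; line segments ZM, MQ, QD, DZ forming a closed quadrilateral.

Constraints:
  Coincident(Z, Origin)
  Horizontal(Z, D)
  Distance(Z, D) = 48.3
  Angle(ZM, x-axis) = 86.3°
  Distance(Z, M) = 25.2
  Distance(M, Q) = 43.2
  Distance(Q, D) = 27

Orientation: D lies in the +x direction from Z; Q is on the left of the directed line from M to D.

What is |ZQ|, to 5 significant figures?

52.186

Checks: |MQ| = 43.20 ✓; |QD| = 27.00 ✓.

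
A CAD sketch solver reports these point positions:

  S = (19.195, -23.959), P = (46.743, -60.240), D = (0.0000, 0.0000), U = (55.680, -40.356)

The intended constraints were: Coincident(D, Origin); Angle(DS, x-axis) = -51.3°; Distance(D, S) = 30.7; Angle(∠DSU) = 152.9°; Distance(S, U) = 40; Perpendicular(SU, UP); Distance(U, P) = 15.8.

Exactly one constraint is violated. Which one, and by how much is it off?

Distance(U, P) = 15.8 — off by 6.00.

D = (0.00, 0.00) ✓; DS at -51.30° ✓; |DS| = 30.70 ✓; ∠DSU = 152.9° ✓; |SU| = 40.00 ✓; ∠(SU, UP) = 90.00° ✓; |UP| = 21.80 ✗.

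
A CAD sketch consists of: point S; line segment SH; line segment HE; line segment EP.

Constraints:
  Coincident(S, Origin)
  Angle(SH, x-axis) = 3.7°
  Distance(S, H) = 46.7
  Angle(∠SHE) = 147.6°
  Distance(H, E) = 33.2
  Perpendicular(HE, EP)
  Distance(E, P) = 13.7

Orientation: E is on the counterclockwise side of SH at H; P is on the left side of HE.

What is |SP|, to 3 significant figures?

73.5

S is at the origin; SH runs at 3.7° with length 46.7, so H = 46.7·(cos 3.7°, sin 3.7°) = (46.6, 3.01). ∠SHE = 147.6°, so HE runs at 3.7° + (180° − 147.6°) = 36.1° from the x-axis; with |HE| = 33.2, E = H + 33.2·(cos 36.1°, sin 36.1°) = (73.4, 22.6). HE is perpendicular to EP; with |EP| = 13.7 on the left of HE, P = E + 13.7·(-0.589, 0.808) = (65.4, 33.6). Then |SP| = |P − S| = 73.5.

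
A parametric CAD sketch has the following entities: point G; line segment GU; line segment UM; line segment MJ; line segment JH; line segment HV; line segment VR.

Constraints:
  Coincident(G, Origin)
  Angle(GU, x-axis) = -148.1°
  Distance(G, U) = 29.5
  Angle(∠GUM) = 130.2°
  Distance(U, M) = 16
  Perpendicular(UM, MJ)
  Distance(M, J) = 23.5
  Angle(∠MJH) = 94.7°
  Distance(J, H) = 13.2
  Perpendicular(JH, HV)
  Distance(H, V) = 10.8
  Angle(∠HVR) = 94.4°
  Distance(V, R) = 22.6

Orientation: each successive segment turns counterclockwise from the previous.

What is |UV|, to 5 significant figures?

13.956

G is at the origin; GU runs at -148.1° with length 29.5, so U = (-25.045, -15.589). ∠GUM = 130.2° gives UM at -98.300° from the x-axis; with |UM| = 16.0, M = (-27.354, -31.421). UM ⟂ MJ, so MJ runs at -8.3000°; with |MJ| = 23.5, J = (-4.1005, -34.814). ∠MJH = 94.7° gives JH at 77.000° from the x-axis; with |JH| = 13.2, H = (-1.1312, -21.952). JH ⟂ HV, so HV runs at 167.00°; with |HV| = 10.8, V = (-11.654, -19.523). Then |UV| = |V − U| = 13.956.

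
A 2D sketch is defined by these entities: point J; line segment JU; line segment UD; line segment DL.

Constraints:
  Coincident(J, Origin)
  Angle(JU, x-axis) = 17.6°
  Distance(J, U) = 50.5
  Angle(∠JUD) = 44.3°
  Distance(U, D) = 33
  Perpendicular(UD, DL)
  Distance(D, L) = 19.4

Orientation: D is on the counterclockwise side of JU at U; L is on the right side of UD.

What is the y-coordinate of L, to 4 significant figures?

47.43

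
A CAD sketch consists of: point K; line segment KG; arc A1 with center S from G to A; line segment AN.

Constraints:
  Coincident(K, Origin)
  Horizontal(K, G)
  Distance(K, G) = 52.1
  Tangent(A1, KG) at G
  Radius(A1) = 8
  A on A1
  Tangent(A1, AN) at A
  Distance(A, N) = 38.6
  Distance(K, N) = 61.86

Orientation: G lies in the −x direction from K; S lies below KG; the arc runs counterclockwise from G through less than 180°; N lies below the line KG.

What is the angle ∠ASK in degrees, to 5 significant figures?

161.30°

Checks: ∠(SG, GK) = 90.00° ✓; |SG| = 8.000 ✓; |SA| = 8.000 ✓; ∠(SA, AN) = 90.00° ✓; |AN| = 38.60 ✓; |KN| = 61.86 ✓.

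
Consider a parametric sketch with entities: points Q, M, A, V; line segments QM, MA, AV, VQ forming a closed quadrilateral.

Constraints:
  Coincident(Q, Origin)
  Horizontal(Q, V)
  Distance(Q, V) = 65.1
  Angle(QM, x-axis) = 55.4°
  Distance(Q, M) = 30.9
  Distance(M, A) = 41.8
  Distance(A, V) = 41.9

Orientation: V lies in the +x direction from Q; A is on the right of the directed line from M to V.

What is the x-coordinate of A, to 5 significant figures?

26.160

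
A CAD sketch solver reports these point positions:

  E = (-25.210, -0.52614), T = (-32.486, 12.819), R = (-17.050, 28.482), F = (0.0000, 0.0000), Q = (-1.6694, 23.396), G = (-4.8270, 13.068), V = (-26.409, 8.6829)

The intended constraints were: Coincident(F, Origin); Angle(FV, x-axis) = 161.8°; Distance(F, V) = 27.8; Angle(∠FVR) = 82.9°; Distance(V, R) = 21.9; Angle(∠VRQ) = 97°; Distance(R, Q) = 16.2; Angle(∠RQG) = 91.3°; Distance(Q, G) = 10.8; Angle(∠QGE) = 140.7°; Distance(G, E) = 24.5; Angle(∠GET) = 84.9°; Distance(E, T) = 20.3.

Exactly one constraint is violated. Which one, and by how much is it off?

Distance(E, T) = 20.3 — off by 5.10.

F = (0.00, 0.00) ✓; FV at 161.8° ✓; |FV| = 27.80 ✓; ∠FVR = 82.90° ✓; |VR| = 21.90 ✓; ∠VRQ = 97.00° ✓; |RQ| = 16.20 ✓; ∠RQG = 91.30° ✓; |QG| = 10.80 ✓; ∠QGE = 140.7° ✓; |GE| = 24.50 ✓; ∠GET = 84.90° ✓; |ET| = 15.20 ✗.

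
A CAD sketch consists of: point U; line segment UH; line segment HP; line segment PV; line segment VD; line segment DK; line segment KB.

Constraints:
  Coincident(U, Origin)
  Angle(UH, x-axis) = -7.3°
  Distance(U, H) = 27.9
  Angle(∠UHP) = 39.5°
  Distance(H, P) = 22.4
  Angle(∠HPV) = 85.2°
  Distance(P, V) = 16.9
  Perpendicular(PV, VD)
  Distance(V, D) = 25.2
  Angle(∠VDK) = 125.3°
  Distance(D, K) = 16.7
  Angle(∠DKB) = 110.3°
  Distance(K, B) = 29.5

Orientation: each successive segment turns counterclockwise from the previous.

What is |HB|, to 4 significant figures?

23.31

U is at the origin; UH runs at -7.3° with length 27.9, so H = (27.67, -3.545). ∠UHP = 39.5° gives HP at 133.2° from the x-axis; with |HP| = 22.4, P = (12.34, 12.78). ∠HPV = 85.2° gives PV at -132.0° from the x-axis; with |PV| = 16.9, V = (1.032, 0.2246). PV ⟂ VD, so VD runs at -42.00°; with |VD| = 25.2, D = (19.76, -16.64). ∠VDK = 125.3° gives DK at 12.70° from the x-axis; with |DK| = 16.7, K = (36.05, -12.97). ∠DKB = 110.3° gives KB at 82.40° from the x-axis; with |KB| = 29.5, B = (39.95, 16.27). Then |HB| = |B − H| = 23.31.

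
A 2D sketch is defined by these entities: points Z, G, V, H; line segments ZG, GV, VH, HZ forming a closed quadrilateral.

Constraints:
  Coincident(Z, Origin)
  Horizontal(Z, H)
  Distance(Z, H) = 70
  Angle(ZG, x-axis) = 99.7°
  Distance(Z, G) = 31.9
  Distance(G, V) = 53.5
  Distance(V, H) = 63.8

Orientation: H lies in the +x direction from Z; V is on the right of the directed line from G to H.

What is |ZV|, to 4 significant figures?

22.08

Z is at the origin; Z and H share the same y with |ZH| = 70.0 and H in +x, so H = (70.0, 0). ZG runs at 99.7° with |ZG| = 31.9, so G = (-5.375, 31.44). V is determined by |GV| = 53.5 and |VH| = 63.8 together: it lies at the intersection of circle(G, 53.5) and circle(H, 63.8). With |GH| = 81.67, the foot of the radical line on GH is 33.44 from G and the perpendicular offset is √(53.5² − 33.44²) = 41.76. Taking the right-of-GH solution: V = (9.407, -19.97).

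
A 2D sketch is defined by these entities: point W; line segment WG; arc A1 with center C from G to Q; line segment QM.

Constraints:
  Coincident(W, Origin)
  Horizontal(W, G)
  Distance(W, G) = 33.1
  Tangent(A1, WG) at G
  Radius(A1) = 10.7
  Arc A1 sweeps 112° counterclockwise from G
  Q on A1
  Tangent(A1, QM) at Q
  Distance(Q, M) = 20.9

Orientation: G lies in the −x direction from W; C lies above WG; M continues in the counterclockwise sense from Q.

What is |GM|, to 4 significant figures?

34.15

On A1, G sits at bearing -90° from C; a 112° counterclockwise sweep puts Q at bearing 22°, so Q = C + 10.7·(cos 22°, sin 22°) = (-23.18, 14.71). Tangency of A1 to QM means the radius CQ is perpendicular to QM, so QM runs along (−sin 22°, cos 22°); with |QM| = 20.9, M = (-31.01, 34.09). Then |GM| = |M − G| = 34.15.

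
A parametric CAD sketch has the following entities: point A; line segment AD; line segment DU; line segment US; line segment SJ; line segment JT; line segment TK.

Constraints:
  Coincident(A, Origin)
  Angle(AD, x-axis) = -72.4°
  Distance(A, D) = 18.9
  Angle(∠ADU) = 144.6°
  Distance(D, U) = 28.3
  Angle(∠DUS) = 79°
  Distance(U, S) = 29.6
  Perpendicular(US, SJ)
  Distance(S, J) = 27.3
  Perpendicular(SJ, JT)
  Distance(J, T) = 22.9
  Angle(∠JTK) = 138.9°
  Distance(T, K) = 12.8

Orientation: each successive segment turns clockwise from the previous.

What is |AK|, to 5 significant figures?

31.085

A is at the origin; AD runs at -72.4° with length 18.9, so D = (5.7148, -18.015). ∠ADU = 144.6° gives DU at -107.80° from the x-axis; with |DU| = 28.3, U = (-2.9364, -44.961). ∠DUS = 79.0° gives US at 151.20° from the x-axis; with |US| = 29.6, S = (-28.875, -30.701). The perpendicularity gives SJ at right angles to US, so SJ runs at 61.200°; with |SJ| = 27.3, J = (-15.723, -6.7775). SJ is perpendicular to JT, so JT runs at -28.800°; with |JT| = 22.9, T = (4.3442, -17.810). ∠JTK = 138.9° gives TK at -69.900° from the x-axis; with |TK| = 12.8, K = (8.7431, -29.830). Then |AK| = |K − A| = 31.085.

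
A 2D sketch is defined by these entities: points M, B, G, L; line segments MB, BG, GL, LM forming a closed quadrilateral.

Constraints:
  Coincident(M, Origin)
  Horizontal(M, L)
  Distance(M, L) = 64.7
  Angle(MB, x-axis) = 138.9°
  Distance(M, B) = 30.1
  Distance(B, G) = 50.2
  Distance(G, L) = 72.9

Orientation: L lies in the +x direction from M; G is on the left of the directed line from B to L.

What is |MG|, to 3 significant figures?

55.2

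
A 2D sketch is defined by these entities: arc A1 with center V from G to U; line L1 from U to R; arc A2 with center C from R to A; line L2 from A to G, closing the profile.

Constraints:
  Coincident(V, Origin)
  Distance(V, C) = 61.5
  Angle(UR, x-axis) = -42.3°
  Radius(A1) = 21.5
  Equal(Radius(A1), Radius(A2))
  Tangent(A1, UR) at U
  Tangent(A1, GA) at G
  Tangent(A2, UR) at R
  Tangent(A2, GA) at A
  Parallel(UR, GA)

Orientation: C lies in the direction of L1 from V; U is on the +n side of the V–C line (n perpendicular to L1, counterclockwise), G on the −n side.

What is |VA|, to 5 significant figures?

65.150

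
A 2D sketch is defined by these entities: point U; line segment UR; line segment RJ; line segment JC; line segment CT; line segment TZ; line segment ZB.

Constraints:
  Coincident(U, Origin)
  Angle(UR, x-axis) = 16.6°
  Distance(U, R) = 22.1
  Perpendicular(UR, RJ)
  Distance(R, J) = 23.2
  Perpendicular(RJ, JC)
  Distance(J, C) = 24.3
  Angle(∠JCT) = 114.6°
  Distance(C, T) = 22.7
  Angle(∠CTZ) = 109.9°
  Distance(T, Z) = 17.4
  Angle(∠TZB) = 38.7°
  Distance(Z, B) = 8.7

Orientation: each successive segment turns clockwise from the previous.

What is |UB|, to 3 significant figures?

1.03

U is at the origin; UR runs at 16.6° with length 22.1, so R = (21.2, 6.31). The perpendicularity gives RJ at right angles to UR, so RJ runs at -73.4°; with |RJ| = 23.2, J = (27.8, -15.9). RJ is perpendicular to JC, so JC runs at -163°; with |JC| = 24.3, C = (4.52, -22.9). ∠JCT = 114.6° gives CT at 131° from the x-axis; with |CT| = 22.7, T = (-10.4, -5.78). ∠CTZ = 109.9° gives TZ at 61.1° from the x-axis; with |TZ| = 17.4, Z = (-2.02, 9.45). ∠TZB = 38.7° gives ZB at -80.2° from the x-axis; with |ZB| = 8.7, B = (-0.543, 0.878). Then |UB| = |B − U| = 1.03.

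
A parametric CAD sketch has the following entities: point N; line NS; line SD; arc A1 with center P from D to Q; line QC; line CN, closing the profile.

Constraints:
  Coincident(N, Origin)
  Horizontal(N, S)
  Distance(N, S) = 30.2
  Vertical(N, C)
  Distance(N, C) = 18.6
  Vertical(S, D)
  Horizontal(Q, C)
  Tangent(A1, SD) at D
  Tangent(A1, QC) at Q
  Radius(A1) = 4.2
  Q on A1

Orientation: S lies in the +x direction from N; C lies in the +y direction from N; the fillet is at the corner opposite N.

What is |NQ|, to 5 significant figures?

31.968

The virtual corner opposite N is at (30.200, 18.600). Tangency of A1 to SD means the radius PD is perpendicular to SD and since A1 is tangent to QC there, PQ ⟂ QC, with radius 4.2, so the center P sits 4.2 in from both sides at P = (26.000, 14.400). That places the tangent points at D = (30.200, 14.400) on SD and Q = (26.000, 18.600) on QC. Then |NQ| = |Q − N| = 31.968.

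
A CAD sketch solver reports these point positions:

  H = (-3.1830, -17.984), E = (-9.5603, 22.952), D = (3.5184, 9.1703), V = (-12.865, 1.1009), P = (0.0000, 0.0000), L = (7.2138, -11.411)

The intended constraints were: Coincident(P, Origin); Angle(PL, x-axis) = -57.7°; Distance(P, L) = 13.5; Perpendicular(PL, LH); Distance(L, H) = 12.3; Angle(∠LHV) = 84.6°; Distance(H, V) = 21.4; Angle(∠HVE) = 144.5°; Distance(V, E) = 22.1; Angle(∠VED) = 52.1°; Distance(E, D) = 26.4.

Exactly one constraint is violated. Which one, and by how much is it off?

Distance(E, D) = 26.4 — off by 7.40.

P = (0.00, 0.00) ✓; PL at -57.70° ✓; |PL| = 13.50 ✓; ∠(PL, LH) = 90.00° ✓; |LH| = 12.30 ✓; ∠LHV = 84.60° ✓; |HV| = 21.40 ✓; ∠HVE = 144.5° ✓; |VE| = 22.10 ✓; ∠VED = 52.10° ✓; |ED| = 19.00 ✗.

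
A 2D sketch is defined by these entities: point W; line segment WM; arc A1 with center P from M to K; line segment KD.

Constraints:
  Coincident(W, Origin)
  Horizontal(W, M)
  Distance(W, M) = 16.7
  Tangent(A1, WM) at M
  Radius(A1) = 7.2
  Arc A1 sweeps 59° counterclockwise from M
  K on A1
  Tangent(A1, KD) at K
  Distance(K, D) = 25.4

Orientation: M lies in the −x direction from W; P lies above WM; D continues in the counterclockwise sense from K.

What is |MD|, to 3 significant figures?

31.8

W is at the origin; W and M share the same y with |WM| = 16.7 and M on the −x side, so M = (-16.7, 0.00). The tangent condition forces PM to be normal to WM, so P = M + (0, 7.2) = (-16.7, 7.20). On A1, M sits at bearing -90° from P; a 59° counterclockwise sweep puts K at bearing -31°, so K = P + 7.2·(cos -31°, sin -31°) = (-10.5, 3.49). The tangent condition forces PK to be normal to KD, so KD runs along (−sin -31°, cos -31°); with |KD| = 25.4, D = (2.55, 25.3). Then |MD| = |D − M| = 31.8.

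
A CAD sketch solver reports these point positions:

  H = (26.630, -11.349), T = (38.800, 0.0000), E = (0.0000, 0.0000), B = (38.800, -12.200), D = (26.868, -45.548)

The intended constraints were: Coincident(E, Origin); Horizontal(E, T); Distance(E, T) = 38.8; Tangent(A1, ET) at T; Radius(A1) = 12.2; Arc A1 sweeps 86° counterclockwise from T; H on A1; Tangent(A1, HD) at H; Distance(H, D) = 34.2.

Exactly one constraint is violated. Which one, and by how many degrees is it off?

Tangent(A1, HD) at H — off by 4.40°.

E = (0.00, 0.00) ✓; E.y = 0.00, T.y = 0.00 ✓; |ET| = 38.80 ✓; ∠(BT, TE) = 90.00° ✓; |BT| = 12.20 ✓; bearing(B→H) − bearing(B→T) = 86.00° ✓; |BH| = 12.20 ✓; ∠(BH, HD) = 85.60° ✗; |HD| = 34.20 ✓.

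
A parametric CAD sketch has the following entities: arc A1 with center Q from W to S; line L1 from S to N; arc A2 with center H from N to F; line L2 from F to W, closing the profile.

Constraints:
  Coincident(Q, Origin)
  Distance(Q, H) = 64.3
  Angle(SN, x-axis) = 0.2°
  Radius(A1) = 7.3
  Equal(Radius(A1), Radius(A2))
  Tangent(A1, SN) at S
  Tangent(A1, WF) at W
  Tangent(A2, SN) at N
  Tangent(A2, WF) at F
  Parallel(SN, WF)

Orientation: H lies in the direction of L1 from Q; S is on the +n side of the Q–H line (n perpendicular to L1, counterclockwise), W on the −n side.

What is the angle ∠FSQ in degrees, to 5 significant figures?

77.207°

The slot axis is L1's direction at 0.2°, so u = (cos 0.2°, sin 0.2°) = (0.99999, 0.0034907) and n = (−sin 0.2°, cos 0.2°) = (-0.0034907, 0.99999). Q is at the origin and H lies 64.3 along u from Q, so H = 64.3·u = (64.300, 0.22445). Tangency of A1 to both parallel lines with radius 7.3 puts S and W at Q ± 7.3·n: S = (-0.025482, 7.3000), W = (0.025482, -7.3000). Equal radii place N and F the same way about H: N = H + 7.3·n = (64.274, 7.5244), F = H − 7.3·n = (64.325, -7.0755). Then cos ∠FSQ = SF·SQ / (|SF||SQ|), giving 77.207°.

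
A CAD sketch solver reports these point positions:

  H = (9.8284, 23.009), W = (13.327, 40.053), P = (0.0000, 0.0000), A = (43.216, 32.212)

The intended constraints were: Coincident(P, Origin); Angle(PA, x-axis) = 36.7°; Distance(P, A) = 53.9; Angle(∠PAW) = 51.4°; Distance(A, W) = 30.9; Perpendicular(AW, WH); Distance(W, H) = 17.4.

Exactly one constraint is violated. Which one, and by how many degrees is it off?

Perpendicular(AW, WH) — off by 3.10°.

P = (0.00, 0.00) ✓; PA at 36.70° ✓; |PA| = 53.90 ✓; ∠PAW = 51.40° ✓; |AW| = 30.90 ✓; ∠(AW, WH) = 93.10° ✗; |WH| = 17.40 ✓.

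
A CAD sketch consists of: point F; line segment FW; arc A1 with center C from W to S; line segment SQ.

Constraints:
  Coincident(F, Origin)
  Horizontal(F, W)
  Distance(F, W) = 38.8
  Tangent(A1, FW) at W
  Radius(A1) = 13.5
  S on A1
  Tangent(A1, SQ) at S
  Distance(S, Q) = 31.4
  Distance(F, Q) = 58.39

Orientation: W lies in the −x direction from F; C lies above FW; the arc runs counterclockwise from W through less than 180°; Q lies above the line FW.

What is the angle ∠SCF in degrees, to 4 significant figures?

34.63°

F is at the origin; F and W share the same y with |FW| = 38.8 and W on the −x side, so W = (-38.80, 0.000). The tangent condition forces CW to be normal to FW, so C = W + (0, 13.5) = (-38.80, 13.50). Since CS ⟂ SQ (tangency), |CQ| = √(13.5² + 31.4²) = 34.18 regardless of where S sits on A1. So Q lies on both circle(F, 58.39) and circle(C, 34.18); the above-FW intersection is Q = (-34.15, 47.36). S is the foot of the tangent from Q: S = (-25.79, 17.10).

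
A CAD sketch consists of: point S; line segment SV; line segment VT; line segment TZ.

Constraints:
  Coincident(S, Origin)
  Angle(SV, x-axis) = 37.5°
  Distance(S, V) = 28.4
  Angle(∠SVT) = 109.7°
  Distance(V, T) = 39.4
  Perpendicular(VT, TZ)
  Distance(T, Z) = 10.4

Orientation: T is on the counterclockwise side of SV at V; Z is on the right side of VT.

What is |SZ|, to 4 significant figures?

61.46

S is at the origin; SV runs at 37.5° with length 28.4, so V = 28.4·(cos 37.5°, sin 37.5°) = (22.53, 17.29). ∠SVT = 109.7°, so VT runs at 37.5° + (180° − 109.7°) = 107.8° from the x-axis; with |VT| = 39.4, T = V + 39.4·(cos 107.8°, sin 107.8°) = (10.49, 54.80). The perpendicularity gives TZ at right angles to VT; with |TZ| = 10.4 on the right of VT, Z = T + 10.4·(0.9521, 0.3057) = (20.39, 57.98). Then |SZ| = |Z − S| = 61.46.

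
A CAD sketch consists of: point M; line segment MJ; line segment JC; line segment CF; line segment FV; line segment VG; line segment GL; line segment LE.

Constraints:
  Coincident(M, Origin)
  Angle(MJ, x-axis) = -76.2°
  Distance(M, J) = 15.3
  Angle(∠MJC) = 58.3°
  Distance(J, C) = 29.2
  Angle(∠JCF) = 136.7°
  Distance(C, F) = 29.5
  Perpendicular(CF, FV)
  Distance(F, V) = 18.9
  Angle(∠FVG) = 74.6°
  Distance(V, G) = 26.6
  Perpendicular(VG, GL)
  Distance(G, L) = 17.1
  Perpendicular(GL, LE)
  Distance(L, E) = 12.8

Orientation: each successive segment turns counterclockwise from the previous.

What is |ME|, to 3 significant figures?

37.1

M is at the origin; MJ runs at -76.2° with length 15.3, so J = (3.65, -14.9). ∠MJC = 58.3° gives JC at 45.5° from the x-axis; with |JC| = 29.2, C = (24.1, 5.97). ∠JCF = 136.7° gives CF at 88.8° from the x-axis; with |CF| = 29.5, F = (24.7, 35.5). The perpendicularity gives FV at right angles to CF, so FV runs at 179°; with |FV| = 18.9, V = (5.84, 35.9). ∠FVG = 74.6° gives VG at -75.8° from the x-axis; with |VG| = 26.6, G = (12.4, 10.1). VG is perpendicular to GL, so GL runs at 14.2°; with |GL| = 17.1, L = (28.9, 14.3). The perpendicularity gives LE at right angles to GL, so LE runs at 104°; with |LE| = 12.8, E = (25.8, 26.7). Then |ME| = |E − M| = 37.1.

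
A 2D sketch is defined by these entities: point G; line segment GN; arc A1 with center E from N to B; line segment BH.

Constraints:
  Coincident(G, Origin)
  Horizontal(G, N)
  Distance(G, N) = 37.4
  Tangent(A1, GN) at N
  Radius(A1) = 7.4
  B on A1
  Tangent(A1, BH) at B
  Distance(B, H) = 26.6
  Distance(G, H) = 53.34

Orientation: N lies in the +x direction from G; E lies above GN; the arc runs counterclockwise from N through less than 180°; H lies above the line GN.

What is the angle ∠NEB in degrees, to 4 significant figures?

99.35°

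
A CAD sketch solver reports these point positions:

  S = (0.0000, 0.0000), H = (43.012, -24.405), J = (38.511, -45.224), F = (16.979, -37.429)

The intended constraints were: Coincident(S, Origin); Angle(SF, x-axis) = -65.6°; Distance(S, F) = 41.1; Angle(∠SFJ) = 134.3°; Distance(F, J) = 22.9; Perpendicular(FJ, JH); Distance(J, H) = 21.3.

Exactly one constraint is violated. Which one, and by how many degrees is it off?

Perpendicular(FJ, JH) — off by 7.70°.

S = (0.00, 0.00) ✓; SF at -65.60° ✓; |SF| = 41.10 ✓; ∠SFJ = 134.3° ✓; |FJ| = 22.90 ✓; ∠(FJ, JH) = 97.70° ✗; |JH| = 21.30 ✓.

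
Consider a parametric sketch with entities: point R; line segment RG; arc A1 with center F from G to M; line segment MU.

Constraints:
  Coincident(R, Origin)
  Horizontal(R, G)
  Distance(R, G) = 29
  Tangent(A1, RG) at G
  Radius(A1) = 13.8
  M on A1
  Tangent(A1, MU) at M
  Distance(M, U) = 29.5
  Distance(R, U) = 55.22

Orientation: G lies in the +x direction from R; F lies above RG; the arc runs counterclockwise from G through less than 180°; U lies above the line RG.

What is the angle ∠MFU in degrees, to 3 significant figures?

64.9°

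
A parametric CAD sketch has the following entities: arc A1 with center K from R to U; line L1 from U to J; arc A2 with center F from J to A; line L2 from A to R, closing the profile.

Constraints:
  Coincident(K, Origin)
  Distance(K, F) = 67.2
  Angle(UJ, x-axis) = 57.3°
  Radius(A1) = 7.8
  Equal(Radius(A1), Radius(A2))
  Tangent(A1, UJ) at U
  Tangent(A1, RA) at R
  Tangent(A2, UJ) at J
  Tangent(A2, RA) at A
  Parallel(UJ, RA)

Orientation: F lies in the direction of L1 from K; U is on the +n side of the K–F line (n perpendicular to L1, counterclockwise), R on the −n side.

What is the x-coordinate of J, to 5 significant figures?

29.740

The slot axis is L1's direction at 57.3°, so u = (cos 57.3°, sin 57.3°) = (0.54024, 0.84151) and n = (−sin 57.3°, cos 57.3°) = (-0.84151, 0.54024). K is at the origin and F lies 67.2 along u from K, so F = 67.2·u = (36.304, 56.550). Tangency of A1 to both parallel lines with radius 7.8 puts U and R at K ± 7.8·n: U = (-6.5638, 4.2139), R = (6.5638, -4.2139). Equal radii place J and A the same way about F: J = F + 7.8·n = (29.740, 60.763), A = F − 7.8·n = (42.868, 52.336). So J.x = 29.740.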